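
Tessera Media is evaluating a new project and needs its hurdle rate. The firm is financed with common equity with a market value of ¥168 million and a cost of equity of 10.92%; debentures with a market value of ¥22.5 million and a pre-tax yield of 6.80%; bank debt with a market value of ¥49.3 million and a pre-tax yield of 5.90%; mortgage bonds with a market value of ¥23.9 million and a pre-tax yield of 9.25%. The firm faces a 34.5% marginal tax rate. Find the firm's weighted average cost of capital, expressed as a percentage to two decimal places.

Total capital V = 168 + 22.5 + 49.3 + 23.9 = 263.7.
Equity: weight = 168/263.7 = 0.6371; cost = 10.92%.
Debentures: weight = 22.5/263.7 = 0.0853; after-tax cost = 6.8% × (1 − 34.5%) = 4.4540%.
Bank debt: weight = 49.3/263.7 = 0.1870; after-tax cost = 5.9% × (1 − 34.5%) = 3.8645%.
Mortgage bonds: weight = 23.9/263.7 = 0.0906; after-tax cost = 9.25% × (1 − 34.5%) = 6.0587%.
WACC = 0.6371 × 10.9200% + 0.0853 × 4.4540% + 0.1870 × 3.8645% + 0.0906 × 6.0587% = 8.6086%.

8.61%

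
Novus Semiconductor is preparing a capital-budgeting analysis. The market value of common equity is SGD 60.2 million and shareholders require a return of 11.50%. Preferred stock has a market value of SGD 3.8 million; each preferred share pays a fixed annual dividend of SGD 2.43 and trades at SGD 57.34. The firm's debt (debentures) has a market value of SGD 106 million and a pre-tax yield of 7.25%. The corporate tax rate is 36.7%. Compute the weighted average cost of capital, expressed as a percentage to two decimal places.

Cost of preferred: Rp = 2.43 / 57.34 = 4.2379%.
Total capital V = 60.2 + 3.8 + 106 = 170.
Equity: weight = 60.2/170 = 0.3541; cost = 11.5%.
Preferred: weight = 3.8/170 = 0.0224; cost = 4.2379%.
Debentures: weight = 106/170 = 0.6235; after-tax cost = 7.25% × (1 − 36.7%) = 4.5892%.
WACC = 0.3541 × 11.5000% + 0.0224 × 4.2379% + 0.6235 × 4.5892% = 7.0286%.

7.03%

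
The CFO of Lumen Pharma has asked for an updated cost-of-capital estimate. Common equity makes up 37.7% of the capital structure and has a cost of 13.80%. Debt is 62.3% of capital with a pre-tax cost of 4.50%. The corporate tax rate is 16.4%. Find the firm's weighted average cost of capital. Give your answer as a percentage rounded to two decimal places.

7.55%

After-tax cost of debt = 4.5% × (1 − 16.4%) = 3.7620%.
WACC = 0.377 × 13.8000% + 0.623 × 3.7620% = 7.5463%.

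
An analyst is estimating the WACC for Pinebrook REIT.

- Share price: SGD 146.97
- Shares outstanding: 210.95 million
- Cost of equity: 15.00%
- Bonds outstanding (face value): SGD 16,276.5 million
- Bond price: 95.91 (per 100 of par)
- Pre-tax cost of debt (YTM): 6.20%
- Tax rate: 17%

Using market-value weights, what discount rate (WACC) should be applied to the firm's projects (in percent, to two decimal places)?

Market value of equity E = 146.97 × 210.95m = 31003.3215m. Market value of debt D = 16276.5m × 95.91/100 = 15610.79115m.
Total capital V = 31003.3215 + 15610.79115 = 46614.11265.
Equity: weight = 31003.3215/46614.11265 = 0.6651; cost = 15%.
Bonds outstanding: weight = 15610.79115/46614.11265 = 0.3349; after-tax cost = 6.2% × (1 − 17%) = 5.1460%.
WACC = 0.6651 × 15.0000% + 0.3349 × 5.1460% = 11.7000%.

11.70%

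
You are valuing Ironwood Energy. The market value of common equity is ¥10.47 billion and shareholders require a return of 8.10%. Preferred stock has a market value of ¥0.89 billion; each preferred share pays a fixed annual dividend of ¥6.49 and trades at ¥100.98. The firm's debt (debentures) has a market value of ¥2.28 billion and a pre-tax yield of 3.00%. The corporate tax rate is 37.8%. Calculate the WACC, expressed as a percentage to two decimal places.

Cost of preferred: Rp = 6.49 / 100.98 = 6.4270%.
Total capital V = 10.47 + 0.89 + 2.28 = 13.64.
Equity: weight = 10.47/13.64 = 0.7676; cost = 8.1%.
Preferred: weight = 0.89/13.64 = 0.0652; cost = 6.427%.
Debentures: weight = 2.28/13.64 = 0.1672; after-tax cost = 3% × (1 − 37.8%) = 1.8660%.
WACC = 0.7676 × 8.1000% + 0.0652 × 6.4270% + 0.1672 × 1.8660% = 6.9488%.

6.95%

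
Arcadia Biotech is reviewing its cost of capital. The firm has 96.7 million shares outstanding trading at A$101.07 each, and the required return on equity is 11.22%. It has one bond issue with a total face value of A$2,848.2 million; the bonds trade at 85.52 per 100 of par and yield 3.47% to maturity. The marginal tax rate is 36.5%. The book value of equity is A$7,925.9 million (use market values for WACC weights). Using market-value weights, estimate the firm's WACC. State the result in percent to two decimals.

9.42%

Market value of equity E = 101.07 × 96.7m = 9773.469m. Market value of debt D = 2848.2m × 85.52/100 = 2435.78064m.
Total capital V = 9773.469 + 2435.78064 = 12209.24964.
Equity: weight = 9773.469/12209.24964 = 0.8005; cost = 11.22%.
Bonds outstanding: weight = 2435.78064/12209.24964 = 0.1995; after-tax cost = 3.47% × (1 − 36.5%) = 2.2035%.
WACC = 0.8005 × 11.2200% + 0.1995 × 2.2035% = 9.4212%.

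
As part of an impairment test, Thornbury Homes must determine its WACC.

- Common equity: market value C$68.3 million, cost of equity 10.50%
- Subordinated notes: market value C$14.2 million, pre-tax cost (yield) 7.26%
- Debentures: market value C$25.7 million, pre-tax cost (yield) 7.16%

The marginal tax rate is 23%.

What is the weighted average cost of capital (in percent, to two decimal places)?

Total capital V = 68.3 + 14.2 + 25.7 = 108.2.
Equity: weight = 68.3/108.2 = 0.6312; cost = 10.5%.
Subordinated notes: weight = 14.2/108.2 = 0.1312; after-tax cost = 7.26% × (1 − 23%) = 5.5902%.
Debentures: weight = 25.7/108.2 = 0.2375; after-tax cost = 7.16% × (1 − 23%) = 5.5132%.
WACC = 0.6312 × 10.5000% + 0.1312 × 5.5902% + 0.2375 × 5.5132% = 8.6712%.

8.67%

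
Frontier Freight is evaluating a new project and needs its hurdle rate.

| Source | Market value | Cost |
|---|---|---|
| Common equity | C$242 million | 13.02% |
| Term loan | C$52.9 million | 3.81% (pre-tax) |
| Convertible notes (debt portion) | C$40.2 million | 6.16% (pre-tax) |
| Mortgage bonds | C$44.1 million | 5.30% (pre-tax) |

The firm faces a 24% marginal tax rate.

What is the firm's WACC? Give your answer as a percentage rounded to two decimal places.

Total capital V = 242 + 52.9 + 40.2 + 44.1 = 379.2.
Equity: weight = 242/379.2 = 0.6382; cost = 13.02%.
Term loan: weight = 52.9/379.2 = 0.1395; after-tax cost = 3.81% × (1 − 24%) = 2.8956%.
Convertible notes (debt portion): weight = 40.2/379.2 = 0.1060; after-tax cost = 6.16% × (1 − 24%) = 4.6816%.
Mortgage bonds: weight = 44.1/379.2 = 0.1163; after-tax cost = 5.3% × (1 − 24%) = 4.0280%.
WACC = 0.6382 × 13.0200% + 0.1395 × 2.8956% + 0.1060 × 4.6816% + 0.1163 × 4.0280% = 9.6779%.

9.68%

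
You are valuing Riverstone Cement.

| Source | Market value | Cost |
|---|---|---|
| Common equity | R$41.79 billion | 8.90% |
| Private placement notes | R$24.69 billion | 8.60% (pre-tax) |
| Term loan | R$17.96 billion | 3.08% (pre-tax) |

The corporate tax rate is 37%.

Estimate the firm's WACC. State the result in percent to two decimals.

Total capital V = 41.79 + 24.69 + 17.96 = 84.44.
Equity: weight = 41.79/84.44 = 0.4949; cost = 8.9%.
Private placement notes: weight = 24.69/84.44 = 0.2924; after-tax cost = 8.6% × (1 − 37%) = 5.4180%.
Term loan: weight = 17.96/84.44 = 0.2127; after-tax cost = 3.08% × (1 − 37%) = 1.9404%.
WACC = 0.4949 × 8.9000% + 0.2924 × 5.4180% + 0.2127 × 1.9404% = 6.4016%.

6.40%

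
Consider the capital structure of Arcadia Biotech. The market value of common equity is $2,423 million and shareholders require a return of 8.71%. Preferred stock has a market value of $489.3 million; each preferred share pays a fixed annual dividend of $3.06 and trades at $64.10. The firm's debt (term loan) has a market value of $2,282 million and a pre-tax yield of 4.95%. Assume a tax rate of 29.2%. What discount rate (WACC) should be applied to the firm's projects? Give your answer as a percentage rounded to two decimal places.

6.05%

Cost of preferred: Rp = 3.06 / 64.1 = 4.7738%.
Total capital V = 2423 + 489.3 + 2282 = 5194.3.
Equity: weight = 2423/5194.3 = 0.4665; cost = 8.71%.
Preferred: weight = 489.3/5194.3 = 0.0942; cost = 4.7738%.
Term loan: weight = 2282/5194.3 = 0.4393; after-tax cost = 4.95% × (1 − 29.2%) = 3.5046%.
WACC = 0.4665 × 8.7100% + 0.0942 × 4.7738% + 0.4393 × 3.5046% = 6.0523%.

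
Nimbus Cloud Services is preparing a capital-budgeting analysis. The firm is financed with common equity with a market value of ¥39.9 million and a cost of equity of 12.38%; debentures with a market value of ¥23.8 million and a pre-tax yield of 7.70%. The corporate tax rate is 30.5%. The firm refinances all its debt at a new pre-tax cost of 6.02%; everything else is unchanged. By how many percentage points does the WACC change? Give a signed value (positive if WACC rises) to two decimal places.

-0.44 pp

Current WACC:
Total capital V = 39.9 + 23.8 = 63.7.
Equity: weight = 39.9/63.7 = 0.6264; cost = 12.38%.
Debentures: weight = 23.8/63.7 = 0.3736; after-tax cost = 7.7% × (1 − 30.5%) = 5.3515%.
WACC = 0.6264 × 12.3800% + 0.3736 × 5.3515% = 9.7540%.
After the change:
Total capital V = 39.9 + 23.8 = 63.7.
Equity: weight = 39.9/63.7 = 0.6264; cost = 12.38%.
Debentures: weight = 23.8/63.7 = 0.3736; after-tax cost = 6.02% × (1 − 30.5%) = 4.1839%.
WACC = 0.6264 × 12.3800% + 0.3736 × 4.1839% = 9.3177%.
Change in WACC = 9.3177% − 9.7540% = -0.4362 pp.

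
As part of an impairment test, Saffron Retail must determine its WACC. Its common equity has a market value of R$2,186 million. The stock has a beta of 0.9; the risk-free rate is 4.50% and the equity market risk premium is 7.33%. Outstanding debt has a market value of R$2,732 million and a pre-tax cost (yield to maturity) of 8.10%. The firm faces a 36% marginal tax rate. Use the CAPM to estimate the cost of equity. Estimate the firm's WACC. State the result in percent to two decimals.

Cost of equity via CAPM: Re = 4.5% + 0.9 × 7.33% = 11.0970%.
Total capital V = 2186 + 2732 = 4918.
Equity: weight = 2186/4918 = 0.4445; cost = 11.097%.
Debt: weight = 2732/4918 = 0.5555; after-tax cost = 8.1% × (1 − 36%) = 5.1840%.
WACC = 0.4445 × 11.0970% + 0.5555 × 5.1840% = 7.8123%.

7.81%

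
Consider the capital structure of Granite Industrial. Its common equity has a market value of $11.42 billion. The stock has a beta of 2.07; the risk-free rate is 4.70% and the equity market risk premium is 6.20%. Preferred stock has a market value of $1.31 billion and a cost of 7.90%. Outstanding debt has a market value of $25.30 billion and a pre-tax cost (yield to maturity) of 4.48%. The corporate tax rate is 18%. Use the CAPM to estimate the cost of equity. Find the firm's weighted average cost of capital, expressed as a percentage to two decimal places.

Cost of equity via CAPM: Re = 4.7% + 2.07 × 6.2% = 17.5340%.
Total capital V = 11.42 + 1.31 + 25.3 = 38.03.
Equity: weight = 11.42/38.03 = 0.3003; cost = 17.534%.
Preferred: weight = 1.31/38.03 = 0.0344; cost = 7.9%.
Debt: weight = 25.3/38.03 = 0.6653; after-tax cost = 4.48% × (1 − 18%) = 3.6736%.
WACC = 0.3003 × 17.5340% + 0.0344 × 7.9000% + 0.6653 × 3.6736% = 7.9813%.

7.98%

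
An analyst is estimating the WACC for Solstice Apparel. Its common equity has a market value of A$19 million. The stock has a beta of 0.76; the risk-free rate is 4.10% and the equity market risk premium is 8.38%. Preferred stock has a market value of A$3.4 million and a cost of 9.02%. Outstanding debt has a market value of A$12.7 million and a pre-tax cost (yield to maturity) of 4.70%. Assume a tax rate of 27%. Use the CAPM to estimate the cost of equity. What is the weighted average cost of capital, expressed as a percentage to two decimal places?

7.78%

Cost of equity via CAPM: Re = 4.1% + 0.76 × 8.38% = 10.4688%.
Total capital V = 19 + 3.4 + 12.7 = 35.1.
Equity: weight = 19/35.1 = 0.5413; cost = 10.4688%.
Preferred: weight = 3.4/35.1 = 0.0969; cost = 9.02%.
Debt: weight = 12.7/35.1 = 0.3618; after-tax cost = 4.7% × (1 − 27%) = 3.4310%.
WACC = 0.5413 × 10.4688% + 0.0969 × 9.0200% + 0.3618 × 3.4310% = 7.7820%.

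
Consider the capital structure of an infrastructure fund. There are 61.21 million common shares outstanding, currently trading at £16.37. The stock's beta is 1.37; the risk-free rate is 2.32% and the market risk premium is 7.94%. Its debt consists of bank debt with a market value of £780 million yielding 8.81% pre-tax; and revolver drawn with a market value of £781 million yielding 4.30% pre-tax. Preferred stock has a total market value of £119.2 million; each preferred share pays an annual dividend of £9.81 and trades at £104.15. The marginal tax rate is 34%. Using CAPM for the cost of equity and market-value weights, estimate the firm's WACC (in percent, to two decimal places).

7.87%

Cost of equity via CAPM: Re = 2.32% + 1.37 × 7.94% = 13.1978%.
Cost of preferred: Rp = 9.81 / 104.15 = 9.4191%.
Market value of equity E = 16.37 × 61.21m = 1002.0077m.
Total capital V = 1002.0077 + 119.2 + 780 + 781 = 2682.2077.
Equity: weight = 1002.0077/2682.2077 = 0.3736; cost = 13.1978%.
Preferred: weight = 119.2/2682.2077 = 0.0444; cost = 9.4191%.
Bank debt: weight = 780/2682.2077 = 0.2908; after-tax cost = 8.81% × (1 − 34%) = 5.8146%.
Revolver drawn: weight = 781/2682.2077 = 0.2912; after-tax cost = 4.3% × (1 − 34%) = 2.8380%.
WACC = 0.3736 × 13.1978% + 0.0444 × 9.4191% + 0.2908 × 5.8146% + 0.2912 × 2.8380% = 7.8663%.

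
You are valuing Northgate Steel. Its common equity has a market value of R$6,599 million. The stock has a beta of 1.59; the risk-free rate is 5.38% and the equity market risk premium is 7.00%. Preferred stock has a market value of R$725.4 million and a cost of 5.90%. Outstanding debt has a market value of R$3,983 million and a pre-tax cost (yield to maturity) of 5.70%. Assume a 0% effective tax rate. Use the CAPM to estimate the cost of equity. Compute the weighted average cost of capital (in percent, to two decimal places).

12.02%

Cost of equity via CAPM: Re = 5.38% + 1.59 × 7.0% = 16.5100%.
Total capital V = 6599 + 725.4 + 3983 = 11307.4.
Equity: weight = 6599/11307.4 = 0.5836; cost = 16.51%.
Preferred: weight = 725.4/11307.4 = 0.0642; cost = 5.9%.
Debt: weight = 3983/11307.4 = 0.3522; after-tax cost = 5.7% × (1 − 0%) = 5.7000%.
WACC = 0.5836 × 16.5100% + 0.0642 × 5.9000% + 0.3522 × 5.7000% = 12.0215%.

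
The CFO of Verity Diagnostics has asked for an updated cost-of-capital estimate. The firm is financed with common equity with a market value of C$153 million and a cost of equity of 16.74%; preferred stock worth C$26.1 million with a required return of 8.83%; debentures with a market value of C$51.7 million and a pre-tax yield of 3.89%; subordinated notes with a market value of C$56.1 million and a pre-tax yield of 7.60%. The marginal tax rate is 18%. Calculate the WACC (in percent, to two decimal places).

11.52%

Total capital V = 153 + 26.1 + 51.7 + 56.1 = 286.9.
Equity: weight = 153/286.9 = 0.5333; cost = 16.74%.
Preferred: weight = 26.1/286.9 = 0.0910; cost = 8.83%.
Debentures: weight = 51.7/286.9 = 0.1802; after-tax cost = 3.89% × (1 − 18%) = 3.1898%.
Subordinated notes: weight = 56.1/286.9 = 0.1955; after-tax cost = 7.6% × (1 − 18%) = 6.2320%.
WACC = 0.5333 × 16.7400% + 0.0910 × 8.8300% + 0.1802 × 3.1898% + 0.1955 × 6.2320% = 11.5239%.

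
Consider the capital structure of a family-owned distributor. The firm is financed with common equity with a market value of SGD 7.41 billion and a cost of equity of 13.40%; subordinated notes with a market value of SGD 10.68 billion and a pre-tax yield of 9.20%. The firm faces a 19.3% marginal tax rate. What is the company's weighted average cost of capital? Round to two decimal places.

Total capital V = 7.41 + 10.68 = 18.09.
Equity: weight = 7.41/18.09 = 0.4096; cost = 13.4%.
Subordinated notes: weight = 10.68/18.09 = 0.5904; after-tax cost = 9.2% × (1 − 19.3%) = 7.4244%.
WACC = 0.4096 × 13.4000% + 0.5904 × 7.4244% = 9.8721%.

9.87%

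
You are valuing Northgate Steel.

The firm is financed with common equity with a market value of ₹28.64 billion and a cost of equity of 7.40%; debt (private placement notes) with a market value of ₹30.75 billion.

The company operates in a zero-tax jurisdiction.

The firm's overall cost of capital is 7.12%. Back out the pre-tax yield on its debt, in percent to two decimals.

Total capital V = 28.64 + 30.75 = 59.39.
Equity weight = 28.64/59.39 = 0.4822.
Private placement notes weight = 30.75/59.39 = 0.5178.
Equity contribution = 0.4822 × 7.4% = 3.5685%.
Remaining for debt = 7.12% − 3.5685% = 3.5515%.
Rd × (1 − 0%) × 0.5178 = 3.5515%  ⇒  Rd = 6.8592%.

6.86%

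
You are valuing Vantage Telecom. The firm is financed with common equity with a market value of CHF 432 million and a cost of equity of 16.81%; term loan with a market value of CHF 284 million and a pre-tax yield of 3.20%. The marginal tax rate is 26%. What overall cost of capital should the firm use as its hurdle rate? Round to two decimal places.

11.08%

Total capital V = 432 + 284 = 716.
Equity: weight = 432/716 = 0.6034; cost = 16.81%.
Term loan: weight = 284/716 = 0.3966; after-tax cost = 3.2% × (1 − 26%) = 2.3680%.
WACC = 0.6034 × 16.8100% + 0.3966 × 2.3680% = 11.0816%.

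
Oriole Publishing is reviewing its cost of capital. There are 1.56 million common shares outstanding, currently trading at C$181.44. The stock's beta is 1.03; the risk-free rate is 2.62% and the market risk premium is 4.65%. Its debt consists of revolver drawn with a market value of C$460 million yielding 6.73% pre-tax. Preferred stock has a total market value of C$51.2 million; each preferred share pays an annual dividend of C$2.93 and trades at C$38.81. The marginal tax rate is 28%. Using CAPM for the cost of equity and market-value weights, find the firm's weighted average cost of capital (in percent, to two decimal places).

Cost of equity via CAPM: Re = 2.62% + 1.03 × 4.65% = 7.4095%.
Cost of preferred: Rp = 2.93 / 38.81 = 7.5496%.
Market value of equity E = 181.44 × 1.56m = 283.0464m.
Total capital V = 283.0464 + 51.2 + 460 = 794.2464.
Equity: weight = 283.0464/794.2464 = 0.3564; cost = 7.4095%.
Preferred: weight = 51.2/794.2464 = 0.0645; cost = 7.5496%.
Revolver drawn: weight = 460/794.2464 = 0.5792; after-tax cost = 6.73% × (1 − 28%) = 4.8456%.
WACC = 0.3564 × 7.4095% + 0.0645 × 7.5496% + 0.5792 × 4.8456% = 5.9336%.

5.93%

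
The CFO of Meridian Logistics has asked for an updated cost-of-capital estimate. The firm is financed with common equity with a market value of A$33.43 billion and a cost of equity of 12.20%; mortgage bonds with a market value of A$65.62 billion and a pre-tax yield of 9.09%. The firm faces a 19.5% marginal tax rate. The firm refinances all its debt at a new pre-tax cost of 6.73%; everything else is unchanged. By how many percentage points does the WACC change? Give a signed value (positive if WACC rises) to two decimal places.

-1.26 pp

Current WACC:
Total capital V = 33.43 + 65.62 = 99.05.
Equity: weight = 33.43/99.05 = 0.3375; cost = 12.2%.
Mortgage bonds: weight = 65.62/99.05 = 0.6625; after-tax cost = 9.09% × (1 − 19.5%) = 7.3174%.
WACC = 0.3375 × 12.2000% + 0.6625 × 7.3174% = 8.9653%.
After the change:
Total capital V = 33.43 + 65.62 = 99.05.
Equity: weight = 33.43/99.05 = 0.3375; cost = 12.2%.
Mortgage bonds: weight = 65.62/99.05 = 0.6625; after-tax cost = 6.73% × (1 − 19.5%) = 5.4177%.
WACC = 0.3375 × 12.2000% + 0.6625 × 5.4177% = 7.7067%.
Change in WACC = 7.7067% − 8.9653% = -1.2586 pp.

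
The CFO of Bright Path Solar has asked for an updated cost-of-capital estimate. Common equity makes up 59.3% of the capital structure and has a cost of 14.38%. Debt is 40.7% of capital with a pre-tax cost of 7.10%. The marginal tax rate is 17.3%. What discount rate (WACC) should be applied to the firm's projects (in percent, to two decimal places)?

10.92%

After-tax cost of debt = 7.1% × (1 − 17.3%) = 5.8717%.
WACC = 0.593 × 14.3800% + 0.407 × 5.8717% = 10.9171%.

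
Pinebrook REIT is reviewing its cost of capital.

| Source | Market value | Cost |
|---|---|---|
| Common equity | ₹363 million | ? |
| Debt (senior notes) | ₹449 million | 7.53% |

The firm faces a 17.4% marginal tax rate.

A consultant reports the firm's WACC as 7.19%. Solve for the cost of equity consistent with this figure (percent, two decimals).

8.39%

Total capital V = 363 + 449 = 812.
Equity weight = 363/812 = 0.4470.
Senior notes weight = 449/812 = 0.5530.
Debt contribution = 0.5530 × 7.53% × (1 − 17.4%) = 3.4393%.
Required equity contribution = 7.19% − 3.4393% = 3.7507%.
Re = 3.7507% / 0.4470 = 8.3901%.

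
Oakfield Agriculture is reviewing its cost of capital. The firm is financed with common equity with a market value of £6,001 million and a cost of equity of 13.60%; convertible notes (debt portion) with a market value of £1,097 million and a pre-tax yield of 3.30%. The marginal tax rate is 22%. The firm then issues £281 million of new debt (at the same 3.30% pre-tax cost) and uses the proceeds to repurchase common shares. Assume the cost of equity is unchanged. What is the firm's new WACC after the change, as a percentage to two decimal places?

After the change:
Total capital V = 5720 + 1378 = 7098.
Equity: weight = 5720/7098 = 0.8059; cost = 13.6%.
Convertible notes (debt portion): weight = 1378/7098 = 0.1941; after-tax cost = 3.3% × (1 − 22%) = 2.5740%.
WACC = 0.8059 × 13.6000% + 0.1941 × 2.5740% = 11.4594%.

11.46%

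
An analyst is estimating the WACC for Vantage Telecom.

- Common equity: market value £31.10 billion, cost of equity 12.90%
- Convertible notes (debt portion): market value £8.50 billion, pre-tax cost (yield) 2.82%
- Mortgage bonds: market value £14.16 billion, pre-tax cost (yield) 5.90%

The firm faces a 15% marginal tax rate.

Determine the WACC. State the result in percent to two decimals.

9.16%

Total capital V = 31.1 + 8.5 + 14.16 = 53.76.
Equity: weight = 31.1/53.76 = 0.5785; cost = 12.9%.
Convertible notes (debt portion): weight = 8.5/53.76 = 0.1581; after-tax cost = 2.82% × (1 − 15%) = 2.3970%.
Mortgage bonds: weight = 14.16/53.76 = 0.2634; after-tax cost = 5.9% × (1 − 15%) = 5.0150%.
WACC = 0.5785 × 12.9000% + 0.1581 × 2.3970% + 0.2634 × 5.0150% = 9.1625%.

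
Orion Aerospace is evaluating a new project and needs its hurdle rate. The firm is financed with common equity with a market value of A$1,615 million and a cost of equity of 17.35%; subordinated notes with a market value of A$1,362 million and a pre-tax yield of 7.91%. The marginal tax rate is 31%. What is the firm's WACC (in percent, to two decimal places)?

Total capital V = 1615 + 1362 = 2977.
Equity: weight = 1615/2977 = 0.5425; cost = 17.35%.
Subordinated notes: weight = 1362/2977 = 0.4575; after-tax cost = 7.91% × (1 − 31%) = 5.4579%.
WACC = 0.5425 × 17.3500% + 0.4575 × 5.4579% = 11.9093%.

11.91%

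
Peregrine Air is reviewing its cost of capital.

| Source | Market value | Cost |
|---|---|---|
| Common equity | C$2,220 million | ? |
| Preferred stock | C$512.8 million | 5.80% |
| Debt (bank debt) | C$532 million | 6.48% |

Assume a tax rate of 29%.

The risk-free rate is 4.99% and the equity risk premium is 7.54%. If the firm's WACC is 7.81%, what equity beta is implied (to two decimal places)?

Total capital V = 2220 + 512.8 + 532 = 3264.8.
Equity weight = 2220/3264.8 = 0.6800.
Preferred weight = 512.8/3264.8 = 0.1571.
Bank debt weight = 532/3264.8 = 0.1630.
Debt contribution = 0.1630 × 6.48% × (1 − 29%) = 0.7497%.
Preferred contribution = 0.1571 × 5.8% = 0.9110%.
Required equity contribution = 7.81% − 1.6607% = 6.1493%  ⇒  Re = 9.0433%.
CAPM: 9.0433% = 4.99% + β × 7.54%  ⇒  β = 0.5376.

0.54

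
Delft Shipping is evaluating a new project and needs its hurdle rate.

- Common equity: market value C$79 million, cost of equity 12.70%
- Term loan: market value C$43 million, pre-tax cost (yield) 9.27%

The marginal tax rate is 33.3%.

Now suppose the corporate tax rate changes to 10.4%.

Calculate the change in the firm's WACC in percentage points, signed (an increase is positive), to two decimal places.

Current WACC:
Total capital V = 79 + 43 = 122.
Equity: weight = 79/122 = 0.6475; cost = 12.7%.
Term loan: weight = 43/122 = 0.3525; after-tax cost = 9.27% × (1 − 33.3%) = 6.1831%.
WACC = 0.6475 × 12.7000% + 0.3525 × 6.1831% = 10.4031%.
After the change:
Total capital V = 79 + 43 = 122.
Equity: weight = 79/122 = 0.6475; cost = 12.7%.
Term loan: weight = 43/122 = 0.3525; after-tax cost = 9.27% × (1 − 10.4%) = 8.3059%.
WACC = 0.6475 × 12.7000% + 0.3525 × 8.3059% = 11.1513%.
Change in WACC = 11.1513% − 10.4031% = 0.7482 pp.

+0.75 pp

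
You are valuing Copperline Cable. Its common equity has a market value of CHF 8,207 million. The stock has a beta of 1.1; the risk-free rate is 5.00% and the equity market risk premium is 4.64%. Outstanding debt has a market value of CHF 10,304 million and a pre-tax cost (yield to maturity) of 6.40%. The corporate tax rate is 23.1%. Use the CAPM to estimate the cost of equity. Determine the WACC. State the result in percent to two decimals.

Cost of equity via CAPM: Re = 5.0% + 1.1 × 4.64% = 10.1040%.
Total capital V = 8207 + 10304 = 18511.
Equity: weight = 8207/18511 = 0.4434; cost = 10.104%.
Debt: weight = 10304/18511 = 0.5566; after-tax cost = 6.4% × (1 − 23.1%) = 4.9216%.
WACC = 0.4434 × 10.1040% + 0.5566 × 4.9216% = 7.2193%.

7.22%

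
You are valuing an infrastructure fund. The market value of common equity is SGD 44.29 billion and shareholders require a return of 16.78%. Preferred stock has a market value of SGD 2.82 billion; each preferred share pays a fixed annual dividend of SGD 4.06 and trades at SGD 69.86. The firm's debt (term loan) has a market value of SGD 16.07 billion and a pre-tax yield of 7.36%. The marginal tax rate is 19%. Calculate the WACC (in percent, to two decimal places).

13.54%

Cost of preferred: Rp = 4.06 / 69.86 = 5.8116%.
Total capital V = 44.29 + 2.82 + 16.07 = 63.18.
Equity: weight = 44.29/63.18 = 0.7010; cost = 16.78%.
Preferred: weight = 2.82/63.18 = 0.0446; cost = 5.8116%.
Term loan: weight = 16.07/63.18 = 0.2544; after-tax cost = 7.36% × (1 − 19%) = 5.9616%.
WACC = 0.7010 × 16.7800% + 0.0446 × 5.8116% + 0.2544 × 5.9616% = 13.5387%.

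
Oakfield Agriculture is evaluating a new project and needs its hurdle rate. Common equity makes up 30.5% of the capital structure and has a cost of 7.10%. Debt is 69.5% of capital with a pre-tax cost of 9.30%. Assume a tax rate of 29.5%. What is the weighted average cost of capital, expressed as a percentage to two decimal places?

6.72%

After-tax cost of debt = 9.3% × (1 − 29.5%) = 6.5565%.
WACC = 0.305 × 7.1000% + 0.695 × 6.5565% = 6.7223%.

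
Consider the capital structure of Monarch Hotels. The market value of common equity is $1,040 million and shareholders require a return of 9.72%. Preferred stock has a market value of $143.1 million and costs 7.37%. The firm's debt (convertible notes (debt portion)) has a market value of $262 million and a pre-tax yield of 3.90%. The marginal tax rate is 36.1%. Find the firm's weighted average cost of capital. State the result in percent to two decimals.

Total capital V = 1040 + 143.1 + 262 = 1445.1.
Equity: weight = 1040/1445.1 = 0.7197; cost = 9.72%.
Preferred: weight = 143.1/1445.1 = 0.0990; cost = 7.37%.
Convertible notes (debt portion): weight = 262/1445.1 = 0.1813; after-tax cost = 3.9% × (1 − 36.1%) = 2.4921%.
WACC = 0.7197 × 9.7200% + 0.0990 × 7.3700% + 0.1813 × 2.4921% = 8.1769%.

8.18%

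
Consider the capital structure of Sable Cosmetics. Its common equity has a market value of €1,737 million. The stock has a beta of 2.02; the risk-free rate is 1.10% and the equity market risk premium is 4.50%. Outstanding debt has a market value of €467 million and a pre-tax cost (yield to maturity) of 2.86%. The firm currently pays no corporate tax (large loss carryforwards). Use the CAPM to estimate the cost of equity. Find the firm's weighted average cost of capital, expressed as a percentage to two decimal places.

8.64%

Cost of equity via CAPM: Re = 1.1% + 2.02 × 4.5% = 10.1900%.
Total capital V = 1737 + 467 = 2204.
Equity: weight = 1737/2204 = 0.7881; cost = 10.19%.
Debt: weight = 467/2204 = 0.2119; after-tax cost = 2.86% × (1 − 0%) = 2.8600%.
WACC = 0.7881 × 10.1900% + 0.2119 × 2.8600% = 8.6369%.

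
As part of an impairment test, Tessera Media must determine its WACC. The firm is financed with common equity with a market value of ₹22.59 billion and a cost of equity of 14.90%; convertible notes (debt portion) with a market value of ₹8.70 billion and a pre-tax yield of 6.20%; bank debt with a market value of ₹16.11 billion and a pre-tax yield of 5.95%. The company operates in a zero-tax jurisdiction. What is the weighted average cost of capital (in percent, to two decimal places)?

10.26%

Total capital V = 22.59 + 8.7 + 16.11 = 47.4.
Equity: weight = 22.59/47.4 = 0.4766; cost = 14.9%.
Convertible notes (debt portion): weight = 8.7/47.4 = 0.1835; after-tax cost = 6.2% × (1 − 0%) = 6.2000%.
Bank debt: weight = 16.11/47.4 = 0.3399; after-tax cost = 5.95% × (1 − 0%) = 5.9500%.
WACC = 0.4766 × 14.9000% + 0.1835 × 6.2000% + 0.3399 × 5.9500% = 10.2613%.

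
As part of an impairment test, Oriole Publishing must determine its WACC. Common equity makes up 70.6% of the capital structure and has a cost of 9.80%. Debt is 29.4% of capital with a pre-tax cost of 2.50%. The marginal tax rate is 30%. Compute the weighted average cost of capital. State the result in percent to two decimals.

7.43%

After-tax cost of debt = 2.5% × (1 − 30%) = 1.7500%.
WACC = 0.706 × 9.8000% + 0.294 × 1.7500% = 7.4333%.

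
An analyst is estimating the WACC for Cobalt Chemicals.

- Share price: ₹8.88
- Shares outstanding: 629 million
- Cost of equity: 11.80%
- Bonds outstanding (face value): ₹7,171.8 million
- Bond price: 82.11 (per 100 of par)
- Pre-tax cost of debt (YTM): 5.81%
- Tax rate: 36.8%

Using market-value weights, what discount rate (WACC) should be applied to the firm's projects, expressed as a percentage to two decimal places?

7.63%

Market value of equity E = 8.88 × 629m = 5585.52m. Market value of debt D = 7171.8m × 82.11/100 = 5888.76498m.
Total capital V = 5585.52 + 5888.76498 = 11474.28498.
Equity: weight = 5585.52/11474.28498 = 0.4868; cost = 11.8%.
Bonds outstanding: weight = 5888.76498/11474.28498 = 0.5132; after-tax cost = 5.81% × (1 − 36.8%) = 3.6719%.
WACC = 0.4868 × 11.8000% + 0.5132 × 3.6719% = 7.6286%.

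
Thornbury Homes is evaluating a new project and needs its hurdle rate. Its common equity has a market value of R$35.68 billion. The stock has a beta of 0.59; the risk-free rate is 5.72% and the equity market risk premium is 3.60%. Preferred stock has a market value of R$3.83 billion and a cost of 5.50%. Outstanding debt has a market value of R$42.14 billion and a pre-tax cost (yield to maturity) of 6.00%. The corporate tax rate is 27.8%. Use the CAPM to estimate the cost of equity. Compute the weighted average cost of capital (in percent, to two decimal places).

5.92%

Cost of equity via CAPM: Re = 5.72% + 0.59 × 3.6% = 7.8440%.
Total capital V = 35.68 + 3.83 + 42.14 = 81.65.
Equity: weight = 35.68/81.65 = 0.4370; cost = 7.844%.
Preferred: weight = 3.83/81.65 = 0.0469; cost = 5.5%.
Debt: weight = 42.14/81.65 = 0.5161; after-tax cost = 6% × (1 − 27.8%) = 4.3320%.
WACC = 0.4370 × 7.8440% + 0.0469 × 5.5000% + 0.5161 × 4.3320% = 5.9215%.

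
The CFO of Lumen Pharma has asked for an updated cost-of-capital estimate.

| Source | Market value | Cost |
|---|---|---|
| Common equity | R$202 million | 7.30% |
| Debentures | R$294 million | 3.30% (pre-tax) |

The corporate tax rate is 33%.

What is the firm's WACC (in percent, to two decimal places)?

Total capital V = 202 + 294 = 496.
Equity: weight = 202/496 = 0.4073; cost = 7.3%.
Debentures: weight = 294/496 = 0.5927; after-tax cost = 3.3% × (1 − 33%) = 2.2110%.
WACC = 0.4073 × 7.3000% + 0.5927 × 2.2110% = 4.2835%.

4.28%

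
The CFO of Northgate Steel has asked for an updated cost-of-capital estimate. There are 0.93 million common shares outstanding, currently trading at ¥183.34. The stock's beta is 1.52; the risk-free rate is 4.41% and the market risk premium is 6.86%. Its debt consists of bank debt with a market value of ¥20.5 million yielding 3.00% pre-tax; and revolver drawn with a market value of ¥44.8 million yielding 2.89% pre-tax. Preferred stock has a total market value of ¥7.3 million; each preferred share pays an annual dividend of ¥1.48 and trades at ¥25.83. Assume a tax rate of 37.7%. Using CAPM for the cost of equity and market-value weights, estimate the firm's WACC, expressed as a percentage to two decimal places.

11.07%

Cost of equity via CAPM: Re = 4.41% + 1.52 × 6.86% = 14.8372%.
Cost of preferred: Rp = 1.48 / 25.83 = 5.7298%.
Market value of equity E = 183.34 × 0.93m = 170.5062m.
Total capital V = 170.5062 + 7.3 + 20.5 + 44.8 = 243.1062.
Equity: weight = 170.5062/243.1062 = 0.7014; cost = 14.8372%.
Preferred: weight = 7.3/243.1062 = 0.0300; cost = 5.7298%.
Bank debt: weight = 20.5/243.1062 = 0.0843; after-tax cost = 3% × (1 − 37.7%) = 1.8690%.
Revolver drawn: weight = 44.8/243.1062 = 0.1843; after-tax cost = 2.89% × (1 − 37.7%) = 1.8005%.
WACC = 0.7014 × 14.8372% + 0.0300 × 5.7298% + 0.0843 × 1.8690% + 0.1843 × 1.8005% = 11.0677%.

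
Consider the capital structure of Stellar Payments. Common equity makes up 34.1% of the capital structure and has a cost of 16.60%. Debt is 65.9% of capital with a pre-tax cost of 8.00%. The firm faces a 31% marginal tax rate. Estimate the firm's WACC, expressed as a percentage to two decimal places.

9.30%

After-tax cost of debt = 8% × (1 − 31%) = 5.5200%.
WACC = 0.341 × 16.6000% + 0.659 × 5.5200% = 9.2983%.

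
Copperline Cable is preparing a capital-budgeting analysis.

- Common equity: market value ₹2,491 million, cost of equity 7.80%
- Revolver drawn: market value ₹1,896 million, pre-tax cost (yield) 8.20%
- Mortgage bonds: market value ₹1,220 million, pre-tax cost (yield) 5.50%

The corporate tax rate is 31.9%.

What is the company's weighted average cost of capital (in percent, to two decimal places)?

6.17%

Total capital V = 2491 + 1896 + 1220 = 5607.
Equity: weight = 2491/5607 = 0.4443; cost = 7.8%.
Revolver drawn: weight = 1896/5607 = 0.3381; after-tax cost = 8.2% × (1 − 31.9%) = 5.5842%.
Mortgage bonds: weight = 1220/5607 = 0.2176; after-tax cost = 5.5% × (1 − 31.9%) = 3.7455%.
WACC = 0.4443 × 7.8000% + 0.3381 × 5.5842% + 0.2176 × 3.7455% = 6.1685%.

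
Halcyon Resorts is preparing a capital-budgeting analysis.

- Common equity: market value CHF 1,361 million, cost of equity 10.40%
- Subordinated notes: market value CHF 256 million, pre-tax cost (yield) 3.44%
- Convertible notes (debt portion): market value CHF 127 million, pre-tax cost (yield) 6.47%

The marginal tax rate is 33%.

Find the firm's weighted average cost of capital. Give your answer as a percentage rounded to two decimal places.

Total capital V = 1361 + 256 + 127 = 1744.
Equity: weight = 1361/1744 = 0.7804; cost = 10.4%.
Subordinated notes: weight = 256/1744 = 0.1468; after-tax cost = 3.44% × (1 − 33%) = 2.3048%.
Convertible notes (debt portion): weight = 127/1744 = 0.0728; after-tax cost = 6.47% × (1 − 33%) = 4.3349%.
WACC = 0.7804 × 10.4000% + 0.1468 × 2.3048% + 0.0728 × 4.3349% = 8.7700%.

8.77%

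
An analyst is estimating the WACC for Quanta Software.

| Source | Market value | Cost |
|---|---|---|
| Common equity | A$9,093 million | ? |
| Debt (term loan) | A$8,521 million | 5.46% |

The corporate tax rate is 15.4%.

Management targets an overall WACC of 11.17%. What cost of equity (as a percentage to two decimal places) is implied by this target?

17.31%

Total capital V = 9093 + 8521 = 17614.
Equity weight = 9093/17614 = 0.5162.
Term loan weight = 8521/17614 = 0.4838.
Debt contribution = 0.4838 × 5.46% × (1 − 15.4%) = 2.2346%.
Required equity contribution = 11.17% − 2.2346% = 8.9354%.
Re = 8.9354% / 0.5162 = 17.3088%.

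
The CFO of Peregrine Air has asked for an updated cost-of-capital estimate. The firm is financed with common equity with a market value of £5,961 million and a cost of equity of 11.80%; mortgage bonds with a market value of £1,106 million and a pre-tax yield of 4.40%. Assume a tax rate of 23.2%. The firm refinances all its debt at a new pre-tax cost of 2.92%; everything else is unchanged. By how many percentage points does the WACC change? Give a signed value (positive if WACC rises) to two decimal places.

Current WACC:
Total capital V = 5961 + 1106 = 7067.
Equity: weight = 5961/7067 = 0.8435; cost = 11.8%.
Mortgage bonds: weight = 1106/7067 = 0.1565; after-tax cost = 4.4% × (1 − 23.2%) = 3.3792%.
WACC = 0.8435 × 11.8000% + 0.1565 × 3.3792% = 10.4821%.
After the change:
Total capital V = 5961 + 1106 = 7067.
Equity: weight = 5961/7067 = 0.8435; cost = 11.8%.
Mortgage bonds: weight = 1106/7067 = 0.1565; after-tax cost = 2.92% × (1 − 23.2%) = 2.2426%.
WACC = 0.8435 × 11.8000% + 0.1565 × 2.2426% = 10.3042%.
Change in WACC = 10.3042% − 10.4821% = -0.1779 pp.

-0.18 pp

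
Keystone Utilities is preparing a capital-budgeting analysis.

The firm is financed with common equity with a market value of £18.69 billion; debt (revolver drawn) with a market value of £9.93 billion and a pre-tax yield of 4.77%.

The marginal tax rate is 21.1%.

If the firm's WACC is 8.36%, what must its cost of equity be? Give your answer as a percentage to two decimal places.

Total capital V = 18.69 + 9.93 = 28.62.
Equity weight = 18.69/28.62 = 0.6530.
Revolver drawn weight = 9.93/28.62 = 0.3470.
Debt contribution = 0.3470 × 4.77% × (1 − 21.1%) = 1.3058%.
Required equity contribution = 8.36% − 1.3058% = 7.0542%.
Re = 7.0542% / 0.6530 = 10.8021%.

10.80%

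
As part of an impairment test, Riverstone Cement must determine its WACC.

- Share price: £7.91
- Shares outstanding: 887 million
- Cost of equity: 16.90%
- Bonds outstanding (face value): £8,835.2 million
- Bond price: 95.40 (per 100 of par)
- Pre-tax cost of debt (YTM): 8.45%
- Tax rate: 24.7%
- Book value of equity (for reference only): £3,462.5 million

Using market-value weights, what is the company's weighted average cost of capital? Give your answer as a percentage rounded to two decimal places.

Market value of equity E = 7.91 × 887m = 7016.17m. Market value of debt D = 8835.2m × 95.4/100 = 8428.7808m.
Total capital V = 7016.17 + 8428.7808 = 15444.9508.
Equity: weight = 7016.17/15444.9508 = 0.4543; cost = 16.9%.
Bonds outstanding: weight = 8428.7808/15444.9508 = 0.5457; after-tax cost = 8.45% × (1 − 24.7%) = 6.3628%.
WACC = 0.4543 × 16.9000% + 0.5457 × 6.3628% = 11.1496%.

11.15%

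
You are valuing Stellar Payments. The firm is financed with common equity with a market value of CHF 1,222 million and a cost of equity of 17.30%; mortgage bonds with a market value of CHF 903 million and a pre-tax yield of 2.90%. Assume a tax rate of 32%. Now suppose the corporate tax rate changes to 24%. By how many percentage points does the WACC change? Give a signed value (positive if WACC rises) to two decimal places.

Current WACC:
Total capital V = 1222 + 903 = 2125.
Equity: weight = 1222/2125 = 0.5751; cost = 17.3%.
Mortgage bonds: weight = 903/2125 = 0.4249; after-tax cost = 2.9% × (1 − 32%) = 1.9720%.
WACC = 0.5751 × 17.3000% + 0.4249 × 1.9720% = 10.7865%.
After the change:
Total capital V = 1222 + 903 = 2125.
Equity: weight = 1222/2125 = 0.5751; cost = 17.3%.
Mortgage bonds: weight = 903/2125 = 0.4249; after-tax cost = 2.9% × (1 − 24%) = 2.2040%.
WACC = 0.5751 × 17.3000% + 0.4249 × 2.2040% = 10.8851%.
Change in WACC = 10.8851% − 10.7865% = 0.0986 pp.

+0.10 pp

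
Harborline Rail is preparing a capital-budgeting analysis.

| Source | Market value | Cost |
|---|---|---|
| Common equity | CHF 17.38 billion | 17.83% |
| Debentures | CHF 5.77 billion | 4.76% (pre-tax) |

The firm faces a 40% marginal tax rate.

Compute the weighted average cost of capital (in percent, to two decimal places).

14.10%

Total capital V = 17.38 + 5.77 = 23.15.
Equity: weight = 17.38/23.15 = 0.7508; cost = 17.83%.
Debentures: weight = 5.77/23.15 = 0.2492; after-tax cost = 4.76% × (1 − 40%) = 2.8560%.
WACC = 0.7508 × 17.8300% + 0.2492 × 2.8560% = 14.0978%.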